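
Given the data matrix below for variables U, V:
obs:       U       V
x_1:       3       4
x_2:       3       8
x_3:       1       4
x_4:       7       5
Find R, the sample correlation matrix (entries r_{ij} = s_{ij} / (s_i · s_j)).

Step 1 — column means:
  mean(U) = (3 + 3 + 1 + 7) / 4 = 14/4 = 3.5
  mean(V) = (4 + 8 + 4 + 5) / 4 = 21/4 = 5.25

Step 2 — sample variances and covariances s[i,j] = (1/(n-1)) · Σ_k (x_{k,i} - mean_i) · (x_{k,j} - mean_j), with n-1 = 3:
  s[U,U] = ((-0.5)·(-0.5) + (-0.5)·(-0.5) + (-2.5)·(-2.5) + (3.5)·(3.5)) / 3 = 19/3 = 6.3333
  s[U,V] = ((-0.5)·(-1.25) + (-0.5)·(2.75) + (-2.5)·(-1.25) + (3.5)·(-0.25)) / 3 = 1.5/3 = 0.5
  s[V,V] = ((-1.25)·(-1.25) + (2.75)·(2.75) + (-1.25)·(-1.25) + (-0.25)·(-0.25)) / 3 = 10.75/3 = 3.5833
  Sample standard deviations s_i = √(s[i,i]):
  s(U) = √(6.3333) = 2.5166
  s(V) = √(3.5833) = 1.893

Step 3 — r_{ij} = s_{ij} / (s_i · s_j):
  r[U,U] = 1 (diagonal).
  r[U,V] = 0.5 / (2.5166 · 1.893) = 0.5 / 4.7639 = 0.105
  r[V,V] = 1 (diagonal).

R is symmetric with unit diagonal. Assembling:

R = [[1, 0.105],
 [0.105, 1]]


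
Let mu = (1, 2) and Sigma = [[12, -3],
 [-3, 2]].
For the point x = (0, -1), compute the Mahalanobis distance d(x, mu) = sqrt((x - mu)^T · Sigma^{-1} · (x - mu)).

Step 1 — centre the observation: (x - mu) = (-1, -3).

Step 2 — invert Sigma. det(Sigma) = 12·2 - (-3)² = 15.
  Sigma^{-1} = (1/det) · [[d, -b], [-b, a]] = [[0.1333, 0.2],
 [0.2, 0.8]].

Step 3 — form the quadratic (x - mu)^T · Sigma^{-1} · (x - mu):
  Sigma^{-1} · (x - mu) = (-0.7333, -2.6).
  (x - mu)^T · [Sigma^{-1} · (x - mu)] = (-1)·(-0.7333) + (-3)·(-2.6) = 8.5333.

Step 4 — take square root: d = √(8.5333) ≈ 2.9212.

d(x, mu) = √(8.5333) ≈ 2.9212


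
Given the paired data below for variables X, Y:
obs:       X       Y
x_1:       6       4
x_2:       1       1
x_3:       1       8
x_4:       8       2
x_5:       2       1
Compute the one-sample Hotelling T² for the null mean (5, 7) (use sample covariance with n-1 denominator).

Step 1 — sample mean vector:
  mean(X) = (6 + 1 + 1 + 8 + 2) / 5 = 18/5 = 3.6
  mean(Y) = (4 + 1 + 8 + 2 + 1) / 5 = 16/5 = 3.2
  x̄ = (3.6, 3.2),  deviation x̄ - mu_0 = (3.6, 3.2) - (5, 7) = (-1.4, -3.8).

Step 2 — sample covariance matrix, S[i,j] = (1/(n-1)) · Σ_k (x_{k,i} - mean_i) · (x_{k,j} - mean_j), divisor n-1 = 4:
  S[X,X] = ((2.4)·(2.4) + (-2.6)·(-2.6) + (-2.6)·(-2.6) + (4.4)·(4.4) + (-1.6)·(-1.6)) / 4 = 41.2/4 = 10.3
  S[X,Y] = ((2.4)·(0.8) + (-2.6)·(-2.2) + (-2.6)·(4.8) + (4.4)·(-1.2) + (-1.6)·(-2.2)) / 4 = -6.6/4 = -1.65
  S[Y,Y] = ((0.8)·(0.8) + (-2.2)·(-2.2) + (4.8)·(4.8) + (-1.2)·(-1.2) + (-2.2)·(-2.2)) / 4 = 34.8/4 = 8.7
  S = [[10.3, -1.65],
 [-1.65, 8.7]].

Step 3 — invert S. det(S) = 10.3·8.7 - (-1.65)² = 86.8875.
  S^{-1} = (1/det) · [[d, -b], [-b, a]] = [[0.1001, 0.019],
 [0.019, 0.1185]].

Step 4 — quadratic form (x̄ - mu_0)^T · S^{-1} · (x̄ - mu_0):
  S^{-1} · (x̄ - mu_0) = (-0.2123, -0.4771),
  (x̄ - mu_0)^T · [...] = (-1.4)·(-0.2123) + (-3.8)·(-0.4771) = 2.1101.

Step 5 — scale by n: T² = 5 · 2.1101 = 10.5504.

T² ≈ 10.5504


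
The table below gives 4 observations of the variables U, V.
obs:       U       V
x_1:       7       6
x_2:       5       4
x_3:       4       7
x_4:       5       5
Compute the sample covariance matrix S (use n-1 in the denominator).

Step 1 — column means:
  mean(U) = (7 + 5 + 4 + 5) / 4 = 21/4 = 5.25
  mean(V) = (6 + 4 + 7 + 5) / 4 = 22/4 = 5.5

Step 2 — sample covariance S[i,j] = (1/(n-1)) · Σ_k (x_{k,i} - mean_i) · (x_{k,j} - mean_j), with n-1 = 3.
  S[U,U] = ((1.75)·(1.75) + (-0.25)·(-0.25) + (-1.25)·(-1.25) + (-0.25)·(-0.25)) / 3 = 4.75/3 = 1.5833
  S[U,V] = ((1.75)·(0.5) + (-0.25)·(-1.5) + (-1.25)·(1.5) + (-0.25)·(-0.5)) / 3 = -0.5/3 = -0.1667
  S[V,V] = ((0.5)·(0.5) + (-1.5)·(-1.5) + (1.5)·(1.5) + (-0.5)·(-0.5)) / 3 = 5/3 = 1.6667

S is symmetric (S[j,i] = S[i,j]). Assembling:

S = [[1.5833, -0.1667],
 [-0.1667, 1.6667]]


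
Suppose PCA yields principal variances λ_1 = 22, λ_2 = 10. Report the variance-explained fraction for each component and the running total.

Step 1 — total variance = trace(Sigma) = Σ λ_i = 22 + 10 = 32.

Step 2 — fraction explained by component i = λ_i / Σ λ:
  PC1: 22/32 = 0.6875
  PC2: 10/32 = 0.3125

Step 3 — cumulative fraction after k components = (λ_1 + ... + λ_k) / Σ λ:
  k = 1: 22/32 = 0.6875
  k = 2: (22 + 10)/32 = 32/32 = 1

Summary (fraction, with percent):

explained: PC1 0.6875 (68.75%), PC2 0.3125 (31.25%);  cumulative: 0.6875, 1


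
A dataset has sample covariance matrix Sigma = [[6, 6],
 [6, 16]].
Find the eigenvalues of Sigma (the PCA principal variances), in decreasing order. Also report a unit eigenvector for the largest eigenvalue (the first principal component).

Step 1 — characteristic polynomial of 2×2 Sigma:
  det(Sigma - λI) = λ² - trace · λ + det = 0.
  trace = 6 + 16 = 22, det = 6·16 - (6)² = 60.
Step 2 — discriminant:
  Δ = trace² - 4·det = 484 - 240 = 244.
Step 3 — eigenvalues:
  λ = (trace ± √Δ)/2 = (22 ± 15.6205)/2,
  λ_1 = 18.8102,  λ_2 = 3.1898.

Step 4 — unit eigenvector for λ_1: solve (Sigma - λ_1 I)v = 0. First row:
  (6 - 18.8102)·v_x + (6)·v_y = 0, i.e. (-12.8102)·v_x + (6)·v_y = 0,
  so v ∝ (b, λ_1 - a) = (6, 12.8102) = u.
  ||u|| = √((6)² + (12.8102)²) = √(200.1025) ≈ 14.1458,
  v_1 = u/||u|| ≈ (0.4242, 0.9056) (||v_1|| = 1).

λ_1 = 18.8102,  λ_2 = 3.1898;  v_1 ≈ (0.4242, 0.9056)


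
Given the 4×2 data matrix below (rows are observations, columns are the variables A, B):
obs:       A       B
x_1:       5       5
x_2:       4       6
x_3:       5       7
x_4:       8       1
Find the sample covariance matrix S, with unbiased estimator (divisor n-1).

Step 1 — column means:
  mean(A) = (5 + 4 + 5 + 8) / 4 = 22/4 = 5.5
  mean(B) = (5 + 6 + 7 + 1) / 4 = 19/4 = 4.75

Step 2 — sample covariance S[i,j] = (1/(n-1)) · Σ_k (x_{k,i} - mean_i) · (x_{k,j} - mean_j), with n-1 = 3.
  S[A,A] = ((-0.5)·(-0.5) + (-1.5)·(-1.5) + (-0.5)·(-0.5) + (2.5)·(2.5)) / 3 = 9/3 = 3
  S[A,B] = ((-0.5)·(0.25) + (-1.5)·(1.25) + (-0.5)·(2.25) + (2.5)·(-3.75)) / 3 = -12.5/3 = -4.1667
  S[B,B] = ((0.25)·(0.25) + (1.25)·(1.25) + (2.25)·(2.25) + (-3.75)·(-3.75)) / 3 = 20.75/3 = 6.9167

S is symmetric (S[j,i] = S[i,j]). Assembling:

S = [[3, -4.1667],
 [-4.1667, 6.9167]]


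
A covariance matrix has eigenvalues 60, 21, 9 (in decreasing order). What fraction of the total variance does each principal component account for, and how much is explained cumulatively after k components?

Step 1 — total variance = trace(Sigma) = Σ λ_i = 60 + 21 + 9 = 90.

Step 2 — fraction explained by component i = λ_i / Σ λ:
  PC1: 60/90 = 0.6667
  PC2: 21/90 = 0.2333
  PC3: 9/90 = 0.1

Step 3 — cumulative fraction after k components = (λ_1 + ... + λ_k) / Σ λ:
  k = 1: 60/90 = 0.6667
  k = 2: (60 + 21)/90 = 81/90 = 0.9
  k = 3: (60 + 21 + 9)/90 = 90/90 = 1

Summary (fraction, with percent):

explained: PC1 0.6667 (66.67%), PC2 0.2333 (23.33%), PC3 0.1 (10%);  cumulative: 0.6667, 0.9, 1


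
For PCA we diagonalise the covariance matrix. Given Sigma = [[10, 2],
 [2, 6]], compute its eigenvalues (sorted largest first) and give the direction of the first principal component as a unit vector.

Step 1 — characteristic polynomial of 2×2 Sigma:
  det(Sigma - λI) = λ² - trace · λ + det = 0.
  trace = 10 + 6 = 16, det = 10·6 - (2)² = 56.
Step 2 — discriminant:
  Δ = trace² - 4·det = 256 - 224 = 32.
Step 3 — eigenvalues:
  λ = (trace ± √Δ)/2 = (16 ± 5.6569)/2,
  λ_1 = 10.8284,  λ_2 = 5.1716.

Step 4 — unit eigenvector for λ_1: solve (Sigma - λ_1 I)v = 0. First row:
  (10 - 10.8284)·v_x + (2)·v_y = 0, i.e. (-0.8284)·v_x + (2)·v_y = 0,
  so v ∝ (b, λ_1 - a) = (2, 0.8284) = u.
  ||u|| = √((2)² + (0.8284)²) = √(4.6863) ≈ 2.1648,
  v_1 = u/||u|| ≈ (0.9239, 0.3827) (||v_1|| = 1).

λ_1 = 10.8284,  λ_2 = 5.1716;  v_1 ≈ (0.9239, 0.3827)


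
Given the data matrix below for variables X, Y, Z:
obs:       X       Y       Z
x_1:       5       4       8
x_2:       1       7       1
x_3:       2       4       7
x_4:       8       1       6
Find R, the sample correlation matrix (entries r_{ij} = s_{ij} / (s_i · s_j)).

Step 1 — column means:
  mean(X) = (5 + 1 + 2 + 8) / 4 = 16/4 = 4
  mean(Y) = (4 + 7 + 4 + 1) / 4 = 16/4 = 4
  mean(Z) = (8 + 1 + 7 + 6) / 4 = 22/4 = 5.5

Step 2 — sample variances and covariances s[i,j] = (1/(n-1)) · Σ_k (x_{k,i} - mean_i) · (x_{k,j} - mean_j), with n-1 = 3:
  s[X,X] = ((1)·(1) + (-3)·(-3) + (-2)·(-2) + (4)·(4)) / 3 = 30/3 = 10
  s[X,Y] = ((1)·(0) + (-3)·(3) + (-2)·(0) + (4)·(-3)) / 3 = -21/3 = -7
  s[X,Z] = ((1)·(2.5) + (-3)·(-4.5) + (-2)·(1.5) + (4)·(0.5)) / 3 = 15/3 = 5
  s[Y,Y] = ((0)·(0) + (3)·(3) + (0)·(0) + (-3)·(-3)) / 3 = 18/3 = 6
  s[Y,Z] = ((0)·(2.5) + (3)·(-4.5) + (0)·(1.5) + (-3)·(0.5)) / 3 = -15/3 = -5
  s[Z,Z] = ((2.5)·(2.5) + (-4.5)·(-4.5) + (1.5)·(1.5) + (0.5)·(0.5)) / 3 = 29/3 = 9.6667
  Sample standard deviations s_i = √(s[i,i]):
  s(X) = √(10) = 3.1623
  s(Y) = √(6) = 2.4495
  s(Z) = √(9.6667) = 3.1091

Step 3 — r_{ij} = s_{ij} / (s_i · s_j):
  r[X,X] = 1 (diagonal).
  r[X,Y] = -7 / (3.1623 · 2.4495) = -7 / 7.746 = -0.9037
  r[X,Z] = 5 / (3.1623 · 3.1091) = 5 / 9.8319 = 0.5085
  r[Y,Y] = 1 (diagonal).
  r[Y,Z] = -5 / (2.4495 · 3.1091) = -5 / 7.6158 = -0.6565
  r[Z,Z] = 1 (diagonal).

R is symmetric with unit diagonal. Assembling:

R = [[1, -0.9037, 0.5085],
 [-0.9037, 1, -0.6565],
 [0.5085, -0.6565, 1]]


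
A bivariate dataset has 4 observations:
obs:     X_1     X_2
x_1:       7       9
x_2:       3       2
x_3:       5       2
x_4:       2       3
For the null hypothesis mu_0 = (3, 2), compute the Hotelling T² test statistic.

Step 1 — sample mean vector:
  mean(X_1) = (7 + 3 + 5 + 2) / 4 = 17/4 = 4.25
  mean(X_2) = (9 + 2 + 2 + 3) / 4 = 16/4 = 4
  x̄ = (4.25, 4),  deviation x̄ - mu_0 = (4.25, 4) - (3, 2) = (1.25, 2).

Step 2 — sample covariance matrix, S[i,j] = (1/(n-1)) · Σ_k (x_{k,i} - mean_i) · (x_{k,j} - mean_j), divisor n-1 = 3:
  S[X_1,X_1] = ((2.75)·(2.75) + (-1.25)·(-1.25) + (0.75)·(0.75) + (-2.25)·(-2.25)) / 3 = 14.75/3 = 4.9167
  S[X_1,X_2] = ((2.75)·(5) + (-1.25)·(-2) + (0.75)·(-2) + (-2.25)·(-1)) / 3 = 17/3 = 5.6667
  S[X_2,X_2] = ((5)·(5) + (-2)·(-2) + (-2)·(-2) + (-1)·(-1)) / 3 = 34/3 = 11.3333
  S = [[4.9167, 5.6667],
 [5.6667, 11.3333]].

Step 3 — invert S. det(S) = 4.9167·11.3333 - (5.6667)² = 23.6111.
  S^{-1} = (1/det) · [[d, -b], [-b, a]] = [[0.48, -0.24],
 [-0.24, 0.2082]].

Step 4 — quadratic form (x̄ - mu_0)^T · S^{-1} · (x̄ - mu_0):
  S^{-1} · (x̄ - mu_0) = (0.12, 0.1165),
  (x̄ - mu_0)^T · [...] = (1.25)·(0.12) + (2)·(0.1165) = 0.3829.

Step 5 — scale by n: T² = 4 · 0.3829 = 1.5318.

T² ≈ 1.5318


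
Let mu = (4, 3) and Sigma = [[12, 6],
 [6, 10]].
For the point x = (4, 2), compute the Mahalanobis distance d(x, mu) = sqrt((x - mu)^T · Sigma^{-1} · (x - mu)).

Step 1 — centre the observation: (x - mu) = (0, -1).

Step 2 — invert Sigma. det(Sigma) = 12·10 - (6)² = 84.
  Sigma^{-1} = (1/det) · [[d, -b], [-b, a]] = [[0.119, -0.0714],
 [-0.0714, 0.1429]].

Step 3 — form the quadratic (x - mu)^T · Sigma^{-1} · (x - mu):
  Sigma^{-1} · (x - mu) = (0.0714, -0.1429).
  (x - mu)^T · [Sigma^{-1} · (x - mu)] = (0)·(0.0714) + (-1)·(-0.1429) = 0.1429.

Step 4 — take square root: d = √(0.1429) ≈ 0.378.

d(x, mu) = √(0.1429) ≈ 0.378


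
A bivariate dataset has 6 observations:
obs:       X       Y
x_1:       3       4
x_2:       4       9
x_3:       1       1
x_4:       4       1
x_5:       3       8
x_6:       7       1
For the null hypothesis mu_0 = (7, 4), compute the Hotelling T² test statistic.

Step 1 — sample mean vector:
  mean(X) = (3 + 4 + 1 + 4 + 3 + 7) / 6 = 22/6 = 3.6667
  mean(Y) = (4 + 9 + 1 + 1 + 8 + 1) / 6 = 24/6 = 4
  x̄ = (3.6667, 4),  deviation x̄ - mu_0 = (3.6667, 4) - (7, 4) = (-3.3333, 0).

Step 2 — sample covariance matrix, S[i,j] = (1/(n-1)) · Σ_k (x_{k,i} - mean_i) · (x_{k,j} - mean_j), divisor n-1 = 5:
  S[X,X] = ((-0.6667)·(-0.6667) + (0.3333)·(0.3333) + (-2.6667)·(-2.6667) + (0.3333)·(0.3333) + (-0.6667)·(-0.6667) + (3.3333)·(3.3333)) / 5 = 19.3333/5 = 3.8667
  S[X,Y] = ((-0.6667)·(0) + (0.3333)·(5) + (-2.6667)·(-3) + (0.3333)·(-3) + (-0.6667)·(4) + (3.3333)·(-3)) / 5 = -4/5 = -0.8
  S[Y,Y] = ((0)·(0) + (5)·(5) + (-3)·(-3) + (-3)·(-3) + (4)·(4) + (-3)·(-3)) / 5 = 68/5 = 13.6
  S = [[3.8667, -0.8],
 [-0.8, 13.6]].

Step 3 — invert S. det(S) = 3.8667·13.6 - (-0.8)² = 51.9467.
  S^{-1} = (1/det) · [[d, -b], [-b, a]] = [[0.2618, 0.0154],
 [0.0154, 0.0744]].

Step 4 — quadratic form (x̄ - mu_0)^T · S^{-1} · (x̄ - mu_0):
  S^{-1} · (x̄ - mu_0) = (-0.8727, -0.0513),
  (x̄ - mu_0)^T · [...] = (-3.3333)·(-0.8727) + (0)·(-0.0513) = 2.909.

Step 5 — scale by n: T² = 6 · 2.909 = 17.4538.

T² ≈ 17.4538


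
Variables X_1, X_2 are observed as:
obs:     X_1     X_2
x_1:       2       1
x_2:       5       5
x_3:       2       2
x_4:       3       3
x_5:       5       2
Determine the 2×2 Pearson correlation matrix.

Step 1 — column means:
  mean(X_1) = (2 + 5 + 2 + 3 + 5) / 5 = 17/5 = 3.4
  mean(X_2) = (1 + 5 + 2 + 3 + 2) / 5 = 13/5 = 2.6

Step 2 — sample variances and covariances s[i,j] = (1/(n-1)) · Σ_k (x_{k,i} - mean_i) · (x_{k,j} - mean_j), with n-1 = 4:
  s[X_1,X_1] = ((-1.4)·(-1.4) + (1.6)·(1.6) + (-1.4)·(-1.4) + (-0.4)·(-0.4) + (1.6)·(1.6)) / 4 = 9.2/4 = 2.3
  s[X_1,X_2] = ((-1.4)·(-1.6) + (1.6)·(2.4) + (-1.4)·(-0.6) + (-0.4)·(0.4) + (1.6)·(-0.6)) / 4 = 5.8/4 = 1.45
  s[X_2,X_2] = ((-1.6)·(-1.6) + (2.4)·(2.4) + (-0.6)·(-0.6) + (0.4)·(0.4) + (-0.6)·(-0.6)) / 4 = 9.2/4 = 2.3
  Sample standard deviations s_i = √(s[i,i]):
  s(X_1) = √(2.3) = 1.5166
  s(X_2) = √(2.3) = 1.5166

Step 3 — r_{ij} = s_{ij} / (s_i · s_j):
  r[X_1,X_1] = 1 (diagonal).
  r[X_1,X_2] = 1.45 / (1.5166 · 1.5166) = 1.45 / 2.3 = 0.6304
  r[X_2,X_2] = 1 (diagonal).

R is symmetric with unit diagonal. Assembling:

R = [[1, 0.6304],
 [0.6304, 1]]


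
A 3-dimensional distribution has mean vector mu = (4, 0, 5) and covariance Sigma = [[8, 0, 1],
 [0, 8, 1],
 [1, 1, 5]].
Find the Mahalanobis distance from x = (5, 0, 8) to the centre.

Step 1 — centre the observation: (x - mu) = (1, 0, 3).

Step 2 — invert Sigma (cofactor / det for 3×3, or solve directly):
  Sigma^{-1} = [[0.1283, 0.0033, -0.0263],
 [0.0033, 0.1283, -0.0263],
 [-0.0263, -0.0263, 0.2105]].

Step 3 — form the quadratic (x - mu)^T · Sigma^{-1} · (x - mu):
  Sigma^{-1} · (x - mu) = (0.0493, -0.0757, 0.6053).
  (x - mu)^T · [Sigma^{-1} · (x - mu)] = (1)·(0.0493) + (0)·(-0.0757) + (3)·(0.6053) = 1.8651.

Step 4 — take square root: d = √(1.8651) ≈ 1.3657.

d(x, mu) = √(1.8651) ≈ 1.3657


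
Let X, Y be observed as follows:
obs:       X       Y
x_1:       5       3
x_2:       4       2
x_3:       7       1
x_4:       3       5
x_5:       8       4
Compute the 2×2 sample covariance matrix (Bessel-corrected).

Step 1 — column means:
  mean(X) = (5 + 4 + 7 + 3 + 8) / 5 = 27/5 = 5.4
  mean(Y) = (3 + 2 + 1 + 5 + 4) / 5 = 15/5 = 3

Step 2 — sample covariance S[i,j] = (1/(n-1)) · Σ_k (x_{k,i} - mean_i) · (x_{k,j} - mean_j), with n-1 = 4.
  S[X,X] = ((-0.4)·(-0.4) + (-1.4)·(-1.4) + (1.6)·(1.6) + (-2.4)·(-2.4) + (2.6)·(2.6)) / 4 = 17.2/4 = 4.3
  S[X,Y] = ((-0.4)·(0) + (-1.4)·(-1) + (1.6)·(-2) + (-2.4)·(2) + (2.6)·(1)) / 4 = -4/4 = -1
  S[Y,Y] = ((0)·(0) + (-1)·(-1) + (-2)·(-2) + (2)·(2) + (1)·(1)) / 4 = 10/4 = 2.5

S is symmetric (S[j,i] = S[i,j]). Assembling:

S = [[4.3, -1],
 [-1, 2.5]]


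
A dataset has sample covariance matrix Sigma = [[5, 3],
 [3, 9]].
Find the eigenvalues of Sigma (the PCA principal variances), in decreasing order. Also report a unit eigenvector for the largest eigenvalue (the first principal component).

Step 1 — characteristic polynomial of 2×2 Sigma:
  det(Sigma - λI) = λ² - trace · λ + det = 0.
  trace = 5 + 9 = 14, det = 5·9 - (3)² = 36.
Step 2 — discriminant:
  Δ = trace² - 4·det = 196 - 144 = 52.
Step 3 — eigenvalues:
  λ = (trace ± √Δ)/2 = (14 ± 7.2111)/2,
  λ_1 = 10.6056,  λ_2 = 3.3944.

Step 4 — unit eigenvector for λ_1: solve (Sigma - λ_1 I)v = 0. First row:
  (5 - 10.6056)·v_x + (3)·v_y = 0, i.e. (-5.6056)·v_x + (3)·v_y = 0,
  so v ∝ (b, λ_1 - a) = (3, 5.6056) = u.
  ||u|| = √((3)² + (5.6056)²) = √(40.4222) ≈ 6.3578,
  v_1 = u/||u|| ≈ (0.4719, 0.8817) (||v_1|| = 1).

λ_1 = 10.6056,  λ_2 = 3.3944;  v_1 ≈ (0.4719, 0.8817)


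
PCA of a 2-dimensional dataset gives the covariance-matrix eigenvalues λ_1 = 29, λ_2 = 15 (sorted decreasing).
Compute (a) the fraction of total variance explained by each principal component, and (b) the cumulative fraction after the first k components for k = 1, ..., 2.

Step 1 — total variance = trace(Sigma) = Σ λ_i = 29 + 15 = 44.

Step 2 — fraction explained by component i = λ_i / Σ λ:
  PC1: 29/44 = 0.6591
  PC2: 15/44 = 0.3409

Step 3 — cumulative fraction after k components = (λ_1 + ... + λ_k) / Σ λ:
  k = 1: 29/44 = 0.6591
  k = 2: (29 + 15)/44 = 44/44 = 1

Summary (fraction, with percent):

explained: PC1 0.6591 (65.91%), PC2 0.3409 (34.09%);  cumulative: 0.6591, 1


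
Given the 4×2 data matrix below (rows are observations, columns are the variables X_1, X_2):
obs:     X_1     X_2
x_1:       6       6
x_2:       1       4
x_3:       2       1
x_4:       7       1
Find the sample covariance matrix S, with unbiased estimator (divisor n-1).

Step 1 — column means:
  mean(X_1) = (6 + 1 + 2 + 7) / 4 = 16/4 = 4
  mean(X_2) = (6 + 4 + 1 + 1) / 4 = 12/4 = 3

Step 2 — sample covariance S[i,j] = (1/(n-1)) · Σ_k (x_{k,i} - mean_i) · (x_{k,j} - mean_j), with n-1 = 3.
  S[X_1,X_1] = ((2)·(2) + (-3)·(-3) + (-2)·(-2) + (3)·(3)) / 3 = 26/3 = 8.6667
  S[X_1,X_2] = ((2)·(3) + (-3)·(1) + (-2)·(-2) + (3)·(-2)) / 3 = 1/3 = 0.3333
  S[X_2,X_2] = ((3)·(3) + (1)·(1) + (-2)·(-2) + (-2)·(-2)) / 3 = 18/3 = 6

S is symmetric (S[j,i] = S[i,j]). Assembling:

S = [[8.6667, 0.3333],
 [0.3333, 6]]


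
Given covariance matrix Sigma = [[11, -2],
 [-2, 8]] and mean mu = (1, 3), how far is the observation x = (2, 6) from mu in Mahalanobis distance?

Step 1 — centre the observation: (x - mu) = (1, 3).

Step 2 — invert Sigma. det(Sigma) = 11·8 - (-2)² = 84.
  Sigma^{-1} = (1/det) · [[d, -b], [-b, a]] = [[0.0952, 0.0238],
 [0.0238, 0.131]].

Step 3 — form the quadratic (x - mu)^T · Sigma^{-1} · (x - mu):
  Sigma^{-1} · (x - mu) = (0.1667, 0.4167).
  (x - mu)^T · [Sigma^{-1} · (x - mu)] = (1)·(0.1667) + (3)·(0.4167) = 1.4167.

Step 4 — take square root: d = √(1.4167) ≈ 1.1902.

d(x, mu) = √(1.4167) ≈ 1.1902


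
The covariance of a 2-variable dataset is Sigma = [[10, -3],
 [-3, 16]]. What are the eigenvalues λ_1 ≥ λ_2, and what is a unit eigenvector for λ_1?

Step 1 — characteristic polynomial of 2×2 Sigma:
  det(Sigma - λI) = λ² - trace · λ + det = 0.
  trace = 10 + 16 = 26, det = 10·16 - (-3)² = 151.
Step 2 — discriminant:
  Δ = trace² - 4·det = 676 - 604 = 72.
Step 3 — eigenvalues:
  λ = (trace ± √Δ)/2 = (26 ± 8.4853)/2,
  λ_1 = 17.2426,  λ_2 = 8.7574.

Step 4 — unit eigenvector for λ_1: solve (Sigma - λ_1 I)v = 0. First row:
  (10 - 17.2426)·v_x + (-3)·v_y = 0, i.e. (-7.2426)·v_x + (-3)·v_y = 0,
  so v ∝ (b, λ_1 - a) = (-3, 7.2426); multiply by -1 so the first entry is positive: u = (3, -7.2426).
  ||u|| = √((3)² + (-7.2426)²) = √(61.4558) ≈ 7.8394,
  v_1 = u/||u|| ≈ (0.3827, -0.9239) (||v_1|| = 1).

λ_1 = 17.2426,  λ_2 = 8.7574;  v_1 ≈ (0.3827, -0.9239)


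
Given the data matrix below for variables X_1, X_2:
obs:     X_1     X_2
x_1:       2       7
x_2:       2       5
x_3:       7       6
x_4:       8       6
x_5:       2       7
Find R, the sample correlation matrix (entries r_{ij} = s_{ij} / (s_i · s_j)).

Step 1 — column means:
  mean(X_1) = (2 + 2 + 7 + 8 + 2) / 5 = 21/5 = 4.2
  mean(X_2) = (7 + 5 + 6 + 6 + 7) / 5 = 31/5 = 6.2

Step 2 — sample variances and covariances s[i,j] = (1/(n-1)) · Σ_k (x_{k,i} - mean_i) · (x_{k,j} - mean_j), with n-1 = 4:
  s[X_1,X_1] = ((-2.2)·(-2.2) + (-2.2)·(-2.2) + (2.8)·(2.8) + (3.8)·(3.8) + (-2.2)·(-2.2)) / 4 = 36.8/4 = 9.2
  s[X_1,X_2] = ((-2.2)·(0.8) + (-2.2)·(-1.2) + (2.8)·(-0.2) + (3.8)·(-0.2) + (-2.2)·(0.8)) / 4 = -2.2/4 = -0.55
  s[X_2,X_2] = ((0.8)·(0.8) + (-1.2)·(-1.2) + (-0.2)·(-0.2) + (-0.2)·(-0.2) + (0.8)·(0.8)) / 4 = 2.8/4 = 0.7
  Sample standard deviations s_i = √(s[i,i]):
  s(X_1) = √(9.2) = 3.0332
  s(X_2) = √(0.7) = 0.8367

Step 3 — r_{ij} = s_{ij} / (s_i · s_j):
  r[X_1,X_1] = 1 (diagonal).
  r[X_1,X_2] = -0.55 / (3.0332 · 0.8367) = -0.55 / 2.5377 = -0.2167
  r[X_2,X_2] = 1 (diagonal).

R is symmetric with unit diagonal. Assembling:

R = [[1, -0.2167],
 [-0.2167, 1]]


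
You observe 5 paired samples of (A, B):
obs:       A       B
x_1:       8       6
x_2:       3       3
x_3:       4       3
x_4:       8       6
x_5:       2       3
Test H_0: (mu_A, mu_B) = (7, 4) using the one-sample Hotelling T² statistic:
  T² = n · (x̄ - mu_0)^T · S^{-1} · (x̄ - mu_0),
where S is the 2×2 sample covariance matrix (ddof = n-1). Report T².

Step 1 — sample mean vector:
  mean(A) = (8 + 3 + 4 + 8 + 2) / 5 = 25/5 = 5
  mean(B) = (6 + 3 + 3 + 6 + 3) / 5 = 21/5 = 4.2
  x̄ = (5, 4.2),  deviation x̄ - mu_0 = (5, 4.2) - (7, 4) = (-2, 0.2).

Step 2 — sample covariance matrix, S[i,j] = (1/(n-1)) · Σ_k (x_{k,i} - mean_i) · (x_{k,j} - mean_j), divisor n-1 = 4:
  S[A,A] = ((3)·(3) + (-2)·(-2) + (-1)·(-1) + (3)·(3) + (-3)·(-3)) / 4 = 32/4 = 8
  S[A,B] = ((3)·(1.8) + (-2)·(-1.2) + (-1)·(-1.2) + (3)·(1.8) + (-3)·(-1.2)) / 4 = 18/4 = 4.5
  S[B,B] = ((1.8)·(1.8) + (-1.2)·(-1.2) + (-1.2)·(-1.2) + (1.8)·(1.8) + (-1.2)·(-1.2)) / 4 = 10.8/4 = 2.7
  S = [[8, 4.5],
 [4.5, 2.7]].

Step 3 — invert S. det(S) = 8·2.7 - (4.5)² = 1.35.
  S^{-1} = (1/det) · [[d, -b], [-b, a]] = [[2, -3.3333],
 [-3.3333, 5.9259]].

Step 4 — quadratic form (x̄ - mu_0)^T · S^{-1} · (x̄ - mu_0):
  S^{-1} · (x̄ - mu_0) = (-4.6667, 7.8519),
  (x̄ - mu_0)^T · [...] = (-2)·(-4.6667) + (0.2)·(7.8519) = 10.9037.

Step 5 — scale by n: T² = 5 · 10.9037 = 54.5185.

T² ≈ 54.5185


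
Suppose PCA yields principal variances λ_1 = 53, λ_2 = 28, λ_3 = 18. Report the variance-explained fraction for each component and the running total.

Step 1 — total variance = trace(Sigma) = Σ λ_i = 53 + 28 + 18 = 99.

Step 2 — fraction explained by component i = λ_i / Σ λ:
  PC1: 53/99 = 0.5354
  PC2: 28/99 = 0.2828
  PC3: 18/99 = 0.1818

Step 3 — cumulative fraction after k components = (λ_1 + ... + λ_k) / Σ λ:
  k = 1: 53/99 = 0.5354
  k = 2: (53 + 28)/99 = 81/99 = 0.8182
  k = 3: (53 + 28 + 18)/99 = 99/99 = 1

Summary (fraction, with percent):

explained: PC1 0.5354 (53.54%), PC2 0.2828 (28.28%), PC3 0.1818 (18.18%);  cumulative: 0.5354, 0.8182, 1


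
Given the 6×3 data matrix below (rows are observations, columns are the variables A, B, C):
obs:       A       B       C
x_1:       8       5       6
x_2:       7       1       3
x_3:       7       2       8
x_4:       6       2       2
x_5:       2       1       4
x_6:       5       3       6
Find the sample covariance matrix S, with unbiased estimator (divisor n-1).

Step 1 — column means:
  mean(A) = (8 + 7 + 7 + 6 + 2 + 5) / 6 = 35/6 = 5.8333
  mean(B) = (5 + 1 + 2 + 2 + 1 + 3) / 6 = 14/6 = 2.3333
  mean(C) = (6 + 3 + 8 + 2 + 4 + 6) / 6 = 29/6 = 4.8333

Step 2 — sample covariance S[i,j] = (1/(n-1)) · Σ_k (x_{k,i} - mean_i) · (x_{k,j} - mean_j), with n-1 = 5.
  S[A,A] = ((2.1667)·(2.1667) + (1.1667)·(1.1667) + (1.1667)·(1.1667) + (0.1667)·(0.1667) + (-3.8333)·(-3.8333) + (-0.8333)·(-0.8333)) / 5 = 22.8333/5 = 4.5667
  S[A,B] = ((2.1667)·(2.6667) + (1.1667)·(-1.3333) + (1.1667)·(-0.3333) + (0.1667)·(-0.3333) + (-3.8333)·(-1.3333) + (-0.8333)·(0.6667)) / 5 = 8.3333/5 = 1.6667
  S[A,C] = ((2.1667)·(1.1667) + (1.1667)·(-1.8333) + (1.1667)·(3.1667) + (0.1667)·(-2.8333) + (-3.8333)·(-0.8333) + (-0.8333)·(1.1667)) / 5 = 5.8333/5 = 1.1667
  S[B,B] = ((2.6667)·(2.6667) + (-1.3333)·(-1.3333) + (-0.3333)·(-0.3333) + (-0.3333)·(-0.3333) + (-1.3333)·(-1.3333) + (0.6667)·(0.6667)) / 5 = 11.3333/5 = 2.2667
  S[B,C] = ((2.6667)·(1.1667) + (-1.3333)·(-1.8333) + (-0.3333)·(3.1667) + (-0.3333)·(-2.8333) + (-1.3333)·(-0.8333) + (0.6667)·(1.1667)) / 5 = 7.3333/5 = 1.4667
  S[C,C] = ((1.1667)·(1.1667) + (-1.8333)·(-1.8333) + (3.1667)·(3.1667) + (-2.8333)·(-2.8333) + (-0.8333)·(-0.8333) + (1.1667)·(1.1667)) / 5 = 24.8333/5 = 4.9667

S is symmetric (S[j,i] = S[i,j]). Assembling:

S = [[4.5667, 1.6667, 1.1667],
 [1.6667, 2.2667, 1.4667],
 [1.1667, 1.4667, 4.9667]]


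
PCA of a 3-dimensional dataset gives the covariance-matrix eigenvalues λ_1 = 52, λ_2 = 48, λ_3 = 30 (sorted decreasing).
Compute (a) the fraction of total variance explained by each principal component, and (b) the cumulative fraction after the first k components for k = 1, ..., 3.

Step 1 — total variance = trace(Sigma) = Σ λ_i = 52 + 48 + 30 = 130.

Step 2 — fraction explained by component i = λ_i / Σ λ:
  PC1: 52/130 = 0.4
  PC2: 48/130 = 0.3692
  PC3: 30/130 = 0.2308

Step 3 — cumulative fraction after k components = (λ_1 + ... + λ_k) / Σ λ:
  k = 1: 52/130 = 0.4
  k = 2: (52 + 48)/130 = 100/130 = 0.7692
  k = 3: (52 + 48 + 30)/130 = 130/130 = 1

Summary (fraction, with percent):

explained: PC1 0.4 (40%), PC2 0.3692 (36.92%), PC3 0.2308 (23.08%);  cumulative: 0.4, 0.7692, 1


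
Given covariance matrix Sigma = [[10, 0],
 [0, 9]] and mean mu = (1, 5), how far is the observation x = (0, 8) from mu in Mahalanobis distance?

Step 1 — centre the observation: (x - mu) = (-1, 3).

Step 2 — invert Sigma. det(Sigma) = 10·9 - (0)² = 90.
  Sigma^{-1} = (1/det) · [[d, -b], [-b, a]] = [[0.1, 0],
 [0, 0.1111]].

Step 3 — form the quadratic (x - mu)^T · Sigma^{-1} · (x - mu):
  Sigma^{-1} · (x - mu) = (-0.1, 0.3333).
  (x - mu)^T · [Sigma^{-1} · (x - mu)] = (-1)·(-0.1) + (3)·(0.3333) = 1.1.

Step 4 — take square root: d = √(1.1) ≈ 1.0488.

d(x, mu) = √(1.1) ≈ 1.0488


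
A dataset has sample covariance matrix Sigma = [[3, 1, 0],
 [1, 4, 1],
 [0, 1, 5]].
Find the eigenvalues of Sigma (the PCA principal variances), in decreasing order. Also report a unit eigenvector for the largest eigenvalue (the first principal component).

Step 1 — characteristic polynomial p(λ) = det(λI - Sigma) = λ³ - tr·λ² + c_1·λ - det, where tr = trace, c_1 = sum of the principal 2×2 minors, det = det(Sigma):
  tr = 3 + 4 + 5 = 12,
  c_1 = (3·4 - (1)²) + (3·5 - (0)²) + (4·5 - (1)²) = 11 + 15 + 19 = 45,
  det = 3·(4·5 - (1)²) - (1)·((1)·5 - (1)·(0)) + (0)·((1)·(1) - 4·(0)) = 3·(19) - (1)·(5) + (0)·(1) = 52.
  So p(λ) = λ³ - 12λ² + 45λ - 52.
Step 2 — look for an integer root (rational root theorem: any rational root is an integer divisor of 52). Testing λ = 4:
  p(4) = 64 - 192 + 180 - 52 = 0  ✓
  Dividing out (λ - 4): p(λ) = (λ - 4)(λ² - 8λ + 13).
Step 3 — remaining eigenvalues from the quadratic λ² - 8λ + 13 = 0:
  Δ = 8² - 4·13 = 64 - 52 = 12,  λ = (8 ± √12)/2 = (8 ± 3.4641)/2 ≈ 5.7321 or 2.2679.
  Sorted: λ_1 = 5.7321,  λ_2 = 4,  λ_3 = 2.2679  (check: sum = 12 = tr ✓).

Step 4 — unit eigenvector for λ_1 ≈ 5.7321: v spans the null space of (Sigma - λ_1 I), whose rows are
  r_1 = (-2.7321, 1, 0),  r_2 = (1, -1.7321, 1),  r_3 = (0, 1, -0.7321).
  v is orthogonal to every row, so take v ∝ r_1 × r_2 = ((1)·(1) - (0)·(-1.7321), (0)·(1) - (-2.7321)·(1), (-2.7321)·(-1.7321) - (1)·(1)) ≈ (1, 2.7321, 3.7321).
  Let u = (1, 2.7321, 3.7321).
  ||u|| = √((1)² + (2.7321)² + (3.7321)²) = √(22.3923) ≈ 4.7321,  v_1 = u/||u|| ≈ (0.2113, 0.5774, 0.7887) (||v_1|| = 1).

λ_1 = 5.7321,  λ_2 = 4,  λ_3 = 2.2679;  v_1 ≈ (0.2113, 0.5774, 0.7887)


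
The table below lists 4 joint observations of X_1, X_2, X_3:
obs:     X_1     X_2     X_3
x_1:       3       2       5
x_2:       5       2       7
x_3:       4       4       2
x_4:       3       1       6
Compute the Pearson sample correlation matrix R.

Step 1 — column means:
  mean(X_1) = (3 + 5 + 4 + 3) / 4 = 15/4 = 3.75
  mean(X_2) = (2 + 2 + 4 + 1) / 4 = 9/4 = 2.25
  mean(X_3) = (5 + 7 + 2 + 6) / 4 = 20/4 = 5

Step 2 — sample variances and covariances s[i,j] = (1/(n-1)) · Σ_k (x_{k,i} - mean_i) · (x_{k,j} - mean_j), with n-1 = 3:
  s[X_1,X_1] = ((-0.75)·(-0.75) + (1.25)·(1.25) + (0.25)·(0.25) + (-0.75)·(-0.75)) / 3 = 2.75/3 = 0.9167
  s[X_1,X_2] = ((-0.75)·(-0.25) + (1.25)·(-0.25) + (0.25)·(1.75) + (-0.75)·(-1.25)) / 3 = 1.25/3 = 0.4167
  s[X_1,X_3] = ((-0.75)·(0) + (1.25)·(2) + (0.25)·(-3) + (-0.75)·(1)) / 3 = 1/3 = 0.3333
  s[X_2,X_2] = ((-0.25)·(-0.25) + (-0.25)·(-0.25) + (1.75)·(1.75) + (-1.25)·(-1.25)) / 3 = 4.75/3 = 1.5833
  s[X_2,X_3] = ((-0.25)·(0) + (-0.25)·(2) + (1.75)·(-3) + (-1.25)·(1)) / 3 = -7/3 = -2.3333
  s[X_3,X_3] = ((0)·(0) + (2)·(2) + (-3)·(-3) + (1)·(1)) / 3 = 14/3 = 4.6667
  Sample standard deviations s_i = √(s[i,i]):
  s(X_1) = √(0.9167) = 0.9574
  s(X_2) = √(1.5833) = 1.2583
  s(X_3) = √(4.6667) = 2.1602

Step 3 — r_{ij} = s_{ij} / (s_i · s_j):
  r[X_1,X_1] = 1 (diagonal).
  r[X_1,X_2] = 0.4167 / (0.9574 · 1.2583) = 0.4167 / 1.2047 = 0.3459
  r[X_1,X_3] = 0.3333 / (0.9574 · 2.1602) = 0.3333 / 2.0683 = 0.1612
  r[X_2,X_2] = 1 (diagonal).
  r[X_2,X_3] = -2.3333 / (1.2583 · 2.1602) = -2.3333 / 2.7183 = -0.8584
  r[X_3,X_3] = 1 (diagonal).

R is symmetric with unit diagonal. Assembling:

R = [[1, 0.3459, 0.1612],
 [0.3459, 1, -0.8584],
 [0.1612, -0.8584, 1]]


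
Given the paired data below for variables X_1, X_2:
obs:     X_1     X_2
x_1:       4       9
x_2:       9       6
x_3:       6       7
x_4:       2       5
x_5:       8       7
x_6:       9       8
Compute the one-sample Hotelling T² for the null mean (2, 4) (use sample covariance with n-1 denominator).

Step 1 — sample mean vector:
  mean(X_1) = (4 + 9 + 6 + 2 + 8 + 9) / 6 = 38/6 = 6.3333
  mean(X_2) = (9 + 6 + 7 + 5 + 7 + 8) / 6 = 42/6 = 7
  x̄ = (6.3333, 7),  deviation x̄ - mu_0 = (6.3333, 7) - (2, 4) = (4.3333, 3).

Step 2 — sample covariance matrix, S[i,j] = (1/(n-1)) · Σ_k (x_{k,i} - mean_i) · (x_{k,j} - mean_j), divisor n-1 = 5:
  S[X_1,X_1] = ((-2.3333)·(-2.3333) + (2.6667)·(2.6667) + (-0.3333)·(-0.3333) + (-4.3333)·(-4.3333) + (1.6667)·(1.6667) + (2.6667)·(2.6667)) / 5 = 41.3333/5 = 8.2667
  S[X_1,X_2] = ((-2.3333)·(2) + (2.6667)·(-1) + (-0.3333)·(0) + (-4.3333)·(-2) + (1.6667)·(0) + (2.6667)·(1)) / 5 = 4/5 = 0.8
  S[X_2,X_2] = ((2)·(2) + (-1)·(-1) + (0)·(0) + (-2)·(-2) + (0)·(0) + (1)·(1)) / 5 = 10/5 = 2
  S = [[8.2667, 0.8],
 [0.8, 2]].

Step 3 — invert S. det(S) = 8.2667·2 - (0.8)² = 15.8933.
  S^{-1} = (1/det) · [[d, -b], [-b, a]] = [[0.1258, -0.0503],
 [-0.0503, 0.5201]].

Step 4 — quadratic form (x̄ - mu_0)^T · S^{-1} · (x̄ - mu_0):
  S^{-1} · (x̄ - mu_0) = (0.3943, 1.3423),
  (x̄ - mu_0)^T · [...] = (4.3333)·(0.3943) + (3)·(1.3423) = 5.7355.

Step 5 — scale by n: T² = 6 · 5.7355 = 34.4128.

T² ≈ 34.4128


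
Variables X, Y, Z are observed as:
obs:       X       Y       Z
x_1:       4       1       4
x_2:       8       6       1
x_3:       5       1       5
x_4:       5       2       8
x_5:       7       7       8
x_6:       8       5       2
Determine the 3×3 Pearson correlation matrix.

Step 1 — column means:
  mean(X) = (4 + 8 + 5 + 5 + 7 + 8) / 6 = 37/6 = 6.1667
  mean(Y) = (1 + 6 + 1 + 2 + 7 + 5) / 6 = 22/6 = 3.6667
  mean(Z) = (4 + 1 + 5 + 8 + 8 + 2) / 6 = 28/6 = 4.6667

Step 2 — sample variances and covariances s[i,j] = (1/(n-1)) · Σ_k (x_{k,i} - mean_i) · (x_{k,j} - mean_j), with n-1 = 5:
  s[X,X] = ((-2.1667)·(-2.1667) + (1.8333)·(1.8333) + (-1.1667)·(-1.1667) + (-1.1667)·(-1.1667) + (0.8333)·(0.8333) + (1.8333)·(1.8333)) / 5 = 14.8333/5 = 2.9667
  s[X,Y] = ((-2.1667)·(-2.6667) + (1.8333)·(2.3333) + (-1.1667)·(-2.6667) + (-1.1667)·(-1.6667) + (0.8333)·(3.3333) + (1.8333)·(1.3333)) / 5 = 20.3333/5 = 4.0667
  s[X,Z] = ((-2.1667)·(-0.6667) + (1.8333)·(-3.6667) + (-1.1667)·(0.3333) + (-1.1667)·(3.3333) + (0.8333)·(3.3333) + (1.8333)·(-2.6667)) / 5 = -11.6667/5 = -2.3333
  s[Y,Y] = ((-2.6667)·(-2.6667) + (2.3333)·(2.3333) + (-2.6667)·(-2.6667) + (-1.6667)·(-1.6667) + (3.3333)·(3.3333) + (1.3333)·(1.3333)) / 5 = 35.3333/5 = 7.0667
  s[Y,Z] = ((-2.6667)·(-0.6667) + (2.3333)·(-3.6667) + (-2.6667)·(0.3333) + (-1.6667)·(3.3333) + (3.3333)·(3.3333) + (1.3333)·(-2.6667)) / 5 = -5.6667/5 = -1.1333
  s[Z,Z] = ((-0.6667)·(-0.6667) + (-3.6667)·(-3.6667) + (0.3333)·(0.3333) + (3.3333)·(3.3333) + (3.3333)·(3.3333) + (-2.6667)·(-2.6667)) / 5 = 43.3333/5 = 8.6667
  Sample standard deviations s_i = √(s[i,i]):
  s(X) = √(2.9667) = 1.7224
  s(Y) = √(7.0667) = 2.6583
  s(Z) = √(8.6667) = 2.9439

Step 3 — r_{ij} = s_{ij} / (s_i · s_j):
  r[X,X] = 1 (diagonal).
  r[X,Y] = 4.0667 / (1.7224 · 2.6583) = 4.0667 / 4.5787 = 0.8882
  r[X,Z] = -2.3333 / (1.7224 · 2.9439) = -2.3333 / 5.0706 = -0.4602
  r[Y,Y] = 1 (diagonal).
  r[Y,Z] = -1.1333 / (2.6583 · 2.9439) = -1.1333 / 7.8259 = -0.1448
  r[Z,Z] = 1 (diagonal).

R is symmetric with unit diagonal. Assembling:

R = [[1, 0.8882, -0.4602],
 [0.8882, 1, -0.1448],
 [-0.4602, -0.1448, 1]]


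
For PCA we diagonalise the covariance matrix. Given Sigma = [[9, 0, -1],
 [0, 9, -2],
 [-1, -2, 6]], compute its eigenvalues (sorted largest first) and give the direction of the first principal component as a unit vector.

Step 1 — characteristic polynomial p(λ) = det(λI - Sigma) = λ³ - tr·λ² + c_1·λ - det, where tr = trace, c_1 = sum of the principal 2×2 minors, det = det(Sigma):
  tr = 9 + 9 + 6 = 24,
  c_1 = (9·9 - (0)²) + (9·6 - (-1)²) + (9·6 - (-2)²) = 81 + 53 + 50 = 184,
  det = 9·(9·6 - (-2)²) - (0)·((0)·6 - (-2)·(-1)) + (-1)·((0)·(-2) - 9·(-1)) = 9·(50) - (0)·(-2) + (-1)·(9) = 441.
  So p(λ) = λ³ - 24λ² + 184λ - 441.
Step 2 — look for an integer root (rational root theorem: any rational root is an integer divisor of 441). Testing λ = 9:
  p(9) = 729 - 1944 + 1656 - 441 = 0  ✓
  Dividing out (λ - 9): p(λ) = (λ - 9)(λ² - 15λ + 49).
Step 3 — remaining eigenvalues from the quadratic λ² - 15λ + 49 = 0:
  Δ = 15² - 4·49 = 225 - 196 = 29,  λ = (15 ± √29)/2 = (15 ± 5.3852)/2 ≈ 10.1926 or 4.8074.
  Sorted: λ_1 = 10.1926,  λ_2 = 9,  λ_3 = 4.8074  (check: sum = 24 = tr ✓).

Step 4 — unit eigenvector for λ_1 ≈ 10.1926: v spans the null space of (Sigma - λ_1 I), whose rows are
  r_1 = (-1.1926, 0, -1),  r_2 = (0, -1.1926, -2),  r_3 = (-1, -2, -4.1926).
  v is orthogonal to every row, so take v ∝ r_1 × r_2 = ((0)·(-2) - (-1)·(-1.1926), (-1)·(0) - (-1.1926)·(-2), (-1.1926)·(-1.1926) - (0)·(0)) ≈ (-1.1926, -2.3852, 1.4223).
  Rescale (multiply by -1 so the first nonzero entry is positive): u = (1.1926, 2.3852, -1.4223).
  ||u|| = √((1.1926)² + (2.3852)² + (-1.4223)²) = √(9.1341) ≈ 3.0223,  v_1 = u/||u|| ≈ (0.3946, 0.7892, -0.4706) (||v_1|| = 1).

λ_1 = 10.1926,  λ_2 = 9,  λ_3 = 4.8074;  v_1 ≈ (0.3946, 0.7892, -0.4706)


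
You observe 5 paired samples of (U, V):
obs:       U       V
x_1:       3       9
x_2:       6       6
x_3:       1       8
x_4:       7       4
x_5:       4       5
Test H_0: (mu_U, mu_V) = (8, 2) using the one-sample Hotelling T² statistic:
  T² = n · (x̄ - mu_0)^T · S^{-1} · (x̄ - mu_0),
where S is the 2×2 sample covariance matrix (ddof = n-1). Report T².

Step 1 — sample mean vector:
  mean(U) = (3 + 6 + 1 + 7 + 4) / 5 = 21/5 = 4.2
  mean(V) = (9 + 6 + 8 + 4 + 5) / 5 = 32/5 = 6.4
  x̄ = (4.2, 6.4),  deviation x̄ - mu_0 = (4.2, 6.4) - (8, 2) = (-3.8, 4.4).

Step 2 — sample covariance matrix, S[i,j] = (1/(n-1)) · Σ_k (x_{k,i} - mean_i) · (x_{k,j} - mean_j), divisor n-1 = 4:
  S[U,U] = ((-1.2)·(-1.2) + (1.8)·(1.8) + (-3.2)·(-3.2) + (2.8)·(2.8) + (-0.2)·(-0.2)) / 4 = 22.8/4 = 5.7
  S[U,V] = ((-1.2)·(2.6) + (1.8)·(-0.4) + (-3.2)·(1.6) + (2.8)·(-2.4) + (-0.2)·(-1.4)) / 4 = -15.4/4 = -3.85
  S[V,V] = ((2.6)·(2.6) + (-0.4)·(-0.4) + (1.6)·(1.6) + (-2.4)·(-2.4) + (-1.4)·(-1.4)) / 4 = 17.2/4 = 4.3
  S = [[5.7, -3.85],
 [-3.85, 4.3]].

Step 3 — invert S. det(S) = 5.7·4.3 - (-3.85)² = 9.6875.
  S^{-1} = (1/det) · [[d, -b], [-b, a]] = [[0.4439, 0.3974],
 [0.3974, 0.5884]].

Step 4 — quadratic form (x̄ - mu_0)^T · S^{-1} · (x̄ - mu_0):
  S^{-1} · (x̄ - mu_0) = (0.0619, 1.0787),
  (x̄ - mu_0)^T · [...] = (-3.8)·(0.0619) + (4.4)·(1.0787) = 4.511.

Step 5 — scale by n: T² = 5 · 4.511 = 22.5548.

T² ≈ 22.5548


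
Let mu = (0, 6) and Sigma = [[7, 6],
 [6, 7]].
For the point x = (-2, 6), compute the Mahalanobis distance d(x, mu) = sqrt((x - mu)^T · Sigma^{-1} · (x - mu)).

Step 1 — centre the observation: (x - mu) = (-2, 0).

Step 2 — invert Sigma. det(Sigma) = 7·7 - (6)² = 13.
  Sigma^{-1} = (1/det) · [[d, -b], [-b, a]] = [[0.5385, -0.4615],
 [-0.4615, 0.5385]].

Step 3 — form the quadratic (x - mu)^T · Sigma^{-1} · (x - mu):
  Sigma^{-1} · (x - mu) = (-1.0769, 0.9231).
  (x - mu)^T · [Sigma^{-1} · (x - mu)] = (-2)·(-1.0769) + (0)·(0.9231) = 2.1538.

Step 4 — take square root: d = √(2.1538) ≈ 1.4676.

d(x, mu) = √(2.1538) ≈ 1.4676


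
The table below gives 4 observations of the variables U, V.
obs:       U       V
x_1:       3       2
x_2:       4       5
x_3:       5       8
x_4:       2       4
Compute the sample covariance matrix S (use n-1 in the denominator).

Step 1 — column means:
  mean(U) = (3 + 4 + 5 + 2) / 4 = 14/4 = 3.5
  mean(V) = (2 + 5 + 8 + 4) / 4 = 19/4 = 4.75

Step 2 — sample covariance S[i,j] = (1/(n-1)) · Σ_k (x_{k,i} - mean_i) · (x_{k,j} - mean_j), with n-1 = 3.
  S[U,U] = ((-0.5)·(-0.5) + (0.5)·(0.5) + (1.5)·(1.5) + (-1.5)·(-1.5)) / 3 = 5/3 = 1.6667
  S[U,V] = ((-0.5)·(-2.75) + (0.5)·(0.25) + (1.5)·(3.25) + (-1.5)·(-0.75)) / 3 = 7.5/3 = 2.5
  S[V,V] = ((-2.75)·(-2.75) + (0.25)·(0.25) + (3.25)·(3.25) + (-0.75)·(-0.75)) / 3 = 18.75/3 = 6.25

S is symmetric (S[j,i] = S[i,j]). Assembling:

S = [[1.6667, 2.5],
 [2.5, 6.25]]


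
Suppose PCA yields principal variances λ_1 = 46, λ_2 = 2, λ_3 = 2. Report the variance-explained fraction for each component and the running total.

Step 1 — total variance = trace(Sigma) = Σ λ_i = 46 + 2 + 2 = 50.

Step 2 — fraction explained by component i = λ_i / Σ λ:
  PC1: 46/50 = 0.92
  PC2: 2/50 = 0.04
  PC3: 2/50 = 0.04

Step 3 — cumulative fraction after k components = (λ_1 + ... + λ_k) / Σ λ:
  k = 1: 46/50 = 0.92
  k = 2: (46 + 2)/50 = 48/50 = 0.96
  k = 3: (46 + 2 + 2)/50 = 50/50 = 1

Summary (fraction, with percent):

explained: PC1 0.92 (92%), PC2 0.04 (4%), PC3 0.04 (4%);  cumulative: 0.92, 0.96, 1


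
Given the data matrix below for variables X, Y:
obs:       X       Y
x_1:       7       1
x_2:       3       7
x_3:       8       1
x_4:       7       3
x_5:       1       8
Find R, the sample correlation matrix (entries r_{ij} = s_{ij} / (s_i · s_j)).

Step 1 — column means:
  mean(X) = (7 + 3 + 8 + 7 + 1) / 5 = 26/5 = 5.2
  mean(Y) = (1 + 7 + 1 + 3 + 8) / 5 = 20/5 = 4

Step 2 — sample variances and covariances s[i,j] = (1/(n-1)) · Σ_k (x_{k,i} - mean_i) · (x_{k,j} - mean_j), with n-1 = 4:
  s[X,X] = ((1.8)·(1.8) + (-2.2)·(-2.2) + (2.8)·(2.8) + (1.8)·(1.8) + (-4.2)·(-4.2)) / 4 = 36.8/4 = 9.2
  s[X,Y] = ((1.8)·(-3) + (-2.2)·(3) + (2.8)·(-3) + (1.8)·(-1) + (-4.2)·(4)) / 4 = -39/4 = -9.75
  s[Y,Y] = ((-3)·(-3) + (3)·(3) + (-3)·(-3) + (-1)·(-1) + (4)·(4)) / 4 = 44/4 = 11
  Sample standard deviations s_i = √(s[i,i]):
  s(X) = √(9.2) = 3.0332
  s(Y) = √(11) = 3.3166

Step 3 — r_{ij} = s_{ij} / (s_i · s_j):
  r[X,X] = 1 (diagonal).
  r[X,Y] = -9.75 / (3.0332 · 3.3166) = -9.75 / 10.0598 = -0.9692
  r[Y,Y] = 1 (diagonal).

R is symmetric with unit diagonal. Assembling:

R = [[1, -0.9692],
 [-0.9692, 1]]


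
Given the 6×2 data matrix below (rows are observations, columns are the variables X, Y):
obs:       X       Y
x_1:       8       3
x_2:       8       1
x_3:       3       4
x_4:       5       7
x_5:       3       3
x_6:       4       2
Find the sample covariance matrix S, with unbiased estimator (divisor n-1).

Step 1 — column means:
  mean(X) = (8 + 8 + 3 + 5 + 3 + 4) / 6 = 31/6 = 5.1667
  mean(Y) = (3 + 1 + 4 + 7 + 3 + 2) / 6 = 20/6 = 3.3333

Step 2 — sample covariance S[i,j] = (1/(n-1)) · Σ_k (x_{k,i} - mean_i) · (x_{k,j} - mean_j), with n-1 = 5.
  S[X,X] = ((2.8333)·(2.8333) + (2.8333)·(2.8333) + (-2.1667)·(-2.1667) + (-0.1667)·(-0.1667) + (-2.1667)·(-2.1667) + (-1.1667)·(-1.1667)) / 5 = 26.8333/5 = 5.3667
  S[X,Y] = ((2.8333)·(-0.3333) + (2.8333)·(-2.3333) + (-2.1667)·(0.6667) + (-0.1667)·(3.6667) + (-2.1667)·(-0.3333) + (-1.1667)·(-1.3333)) / 5 = -7.3333/5 = -1.4667
  S[Y,Y] = ((-0.3333)·(-0.3333) + (-2.3333)·(-2.3333) + (0.6667)·(0.6667) + (3.6667)·(3.6667) + (-0.3333)·(-0.3333) + (-1.3333)·(-1.3333)) / 5 = 21.3333/5 = 4.2667

S is symmetric (S[j,i] = S[i,j]). Assembling:

S = [[5.3667, -1.4667],
 [-1.4667, 4.2667]]
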